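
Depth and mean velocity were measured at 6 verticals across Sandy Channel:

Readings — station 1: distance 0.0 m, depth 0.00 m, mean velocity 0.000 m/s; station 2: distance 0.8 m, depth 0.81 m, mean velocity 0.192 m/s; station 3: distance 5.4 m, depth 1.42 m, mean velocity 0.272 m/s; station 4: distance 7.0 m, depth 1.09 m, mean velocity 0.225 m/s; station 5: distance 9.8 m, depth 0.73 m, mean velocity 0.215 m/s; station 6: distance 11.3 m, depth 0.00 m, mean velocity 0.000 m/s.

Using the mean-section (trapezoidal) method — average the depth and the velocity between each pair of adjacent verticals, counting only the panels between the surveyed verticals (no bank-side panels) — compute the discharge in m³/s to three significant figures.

2.34 m³/s

Panel 1-2: Δb = 0.8 m, d̄ = (0.00+0.81)/2 = 0.405, v̄ = (0.000+0.192)/2 = 0.096 → q = 0.8×0.405×0.096 = 0.03110 m³/s
Panel 2-3: Δb = 4.6 m, d̄ = (0.81+1.42)/2 = 1.115, v̄ = (0.192+0.272)/2 = 0.232 → q = 4.6×1.115×0.232 = 1.190 m³/s
Panel 3-4: Δb = 1.6 m, d̄ = (1.42+1.09)/2 = 1.255, v̄ = (0.272+0.225)/2 = 0.2485 → q = 1.6×1.255×0.2485 = 0.4990 m³/s
Panel 4-5: Δb = 2.8 m, d̄ = (1.09+0.73)/2 = 0.91, v̄ = (0.225+0.215)/2 = 0.22 → q = 2.8×0.91×0.22 = 0.5606 m³/s
Panel 5-6: Δb = 1.5 m, d̄ = (0.73+0.00)/2 = 0.365, v̄ = (0.215+0.000)/2 = 0.1075 → q = 1.5×0.365×0.1075 = 0.05886 m³/s
Q = Σ q = 2.339 m³/s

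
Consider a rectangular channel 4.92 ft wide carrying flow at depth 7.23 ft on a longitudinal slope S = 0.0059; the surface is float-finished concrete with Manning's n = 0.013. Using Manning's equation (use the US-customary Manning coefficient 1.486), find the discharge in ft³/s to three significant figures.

468 ft³/s

A = b·y = 4.92 × 7.23 = 35.57 ft²
P = b + 2y = 4.92 + 2×7.23 = 19.38 ft
R = A/P = 35.57/19.38 = 1.835 ft
Q = (1.486/n)·A·R^(2/3)·S^(1/2) = (1.486/0.013) × 35.57 × 1.835^(2/3) × 0.0059^(1/2) = 468.2 ft³/s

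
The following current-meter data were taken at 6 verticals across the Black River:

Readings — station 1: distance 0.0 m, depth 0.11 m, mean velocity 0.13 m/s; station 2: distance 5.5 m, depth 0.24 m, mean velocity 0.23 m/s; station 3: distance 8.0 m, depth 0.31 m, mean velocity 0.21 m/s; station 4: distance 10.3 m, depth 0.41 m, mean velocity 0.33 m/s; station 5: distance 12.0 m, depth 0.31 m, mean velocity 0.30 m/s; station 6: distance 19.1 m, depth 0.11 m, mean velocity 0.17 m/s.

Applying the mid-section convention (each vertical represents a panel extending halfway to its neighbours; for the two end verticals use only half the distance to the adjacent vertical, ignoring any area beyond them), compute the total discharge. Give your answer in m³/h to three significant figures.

4190 m³/h

w_1 = (5.5 − 0.0)/2 = 2.75 m; q_1 = 0.13 × 0.11 × 2.75 = 0.03933 m³/s
w_2 = (8.0 − 0.0)/2 = 4 m; q_2 = 0.23 × 0.24 × 4 = 0.2208 m³/s
w_3 = (10.3 − 5.5)/2 = 2.4 m; q_3 = 0.21 × 0.31 × 2.4 = 0.1562 m³/s
w_4 = (12.0 − 8.0)/2 = 2 m; q_4 = 0.33 × 0.41 × 2 = 0.2706 m³/s
w_5 = (19.1 − 10.3)/2 = 4.4 m; q_5 = 0.30 × 0.31 × 4.4 = 0.4092 m³/s
w_6 = (19.1 − 12.0)/2 = 3.55 m; q_6 = 0.17 × 0.11 × 3.55 = 0.06639 m³/s
Q = Σ qᵢ = 1.163 m³/s
= 1.163 × 3600 = 4185 m³/h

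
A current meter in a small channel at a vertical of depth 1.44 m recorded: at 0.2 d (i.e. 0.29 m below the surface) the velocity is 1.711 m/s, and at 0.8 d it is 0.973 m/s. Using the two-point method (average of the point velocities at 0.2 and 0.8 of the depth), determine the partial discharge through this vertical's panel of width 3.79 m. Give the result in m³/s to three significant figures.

7.32 m³/s

v̄ = (1.711 + 0.973) / 2 = 1.342 m/s
q = v̄ × d × w = 1.342 × 1.44 × 3.79 = 7.324 m³/s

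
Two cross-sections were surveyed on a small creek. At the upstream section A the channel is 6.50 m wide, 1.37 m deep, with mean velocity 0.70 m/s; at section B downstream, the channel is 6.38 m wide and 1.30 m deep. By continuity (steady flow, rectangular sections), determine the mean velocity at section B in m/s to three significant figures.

0.752 m/s

Q = A₁V₁ = (6.50×1.37) × 0.70 = 6.234 m³/s
A₂ = 6.38 × 1.30 = 8.294 m²
V₂ = Q/A₂ = 6.234/8.294 = 0.7516 m/s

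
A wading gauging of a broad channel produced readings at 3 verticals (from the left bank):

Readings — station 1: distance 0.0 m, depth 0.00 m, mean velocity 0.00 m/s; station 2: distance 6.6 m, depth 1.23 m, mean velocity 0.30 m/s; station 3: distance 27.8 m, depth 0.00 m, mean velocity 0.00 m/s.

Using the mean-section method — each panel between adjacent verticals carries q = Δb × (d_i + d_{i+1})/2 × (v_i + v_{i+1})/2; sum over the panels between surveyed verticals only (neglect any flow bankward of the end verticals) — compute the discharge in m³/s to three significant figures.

2.56 m³/s

Panel 1-2: Δb = 6.6 m, d̄ = (0.00+1.23)/2 = 0.615, v̄ = (0.00+0.30)/2 = 0.15 → q = 6.6×0.615×0.15 = 0.6089 m³/s
Panel 2-3: Δb = 21.2 m, d̄ = (1.23+0.00)/2 = 0.615, v̄ = (0.30+0.00)/2 = 0.15 → q = 21.2×0.615×0.15 = 1.956 m³/s
Q = Σ q = 2.565 m³/s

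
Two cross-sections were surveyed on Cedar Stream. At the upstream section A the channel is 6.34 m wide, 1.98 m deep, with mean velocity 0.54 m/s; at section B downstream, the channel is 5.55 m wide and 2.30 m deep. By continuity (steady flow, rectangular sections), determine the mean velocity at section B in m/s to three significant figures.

0.531 m/s

Q = A₁V₁ = (6.34×1.98) × 0.54 = 6.779 m³/s
A₂ = 5.55 × 2.30 = 12.77 m²
V₂ = Q/A₂ = 6.779/12.77 = 0.5310 m/s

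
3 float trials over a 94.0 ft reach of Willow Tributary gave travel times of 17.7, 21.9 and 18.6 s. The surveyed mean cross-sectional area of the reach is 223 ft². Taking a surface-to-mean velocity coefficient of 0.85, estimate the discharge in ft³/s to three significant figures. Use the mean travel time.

t̄ = (17.7 + 21.9 + 18.6) / 3 = 19.4 s
v_surface = L / t̄ = 94.0 / 19.4 = 4.845 ft/s
v_mean = 0.85 × 4.845 = 4.119 ft/s
Q = A × v_mean = 223 × 4.119 = 918.4 ft³/s

918 ft³/s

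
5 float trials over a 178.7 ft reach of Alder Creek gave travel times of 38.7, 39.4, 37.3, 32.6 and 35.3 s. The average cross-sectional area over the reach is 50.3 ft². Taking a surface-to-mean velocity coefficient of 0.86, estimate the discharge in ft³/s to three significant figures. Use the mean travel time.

t̄ = (38.7 + 39.4 + 37.3 + 32.6 + 35.3) / 5 = 36.66 s
v_surface = L / t̄ = 178.7 / 36.66 = 4.875 ft/s
v_mean = 0.86 × 4.875 = 4.192 ft/s
Q = A × v_mean = 50.3 × 4.192 = 210.9 ft³/s

211 ft³/s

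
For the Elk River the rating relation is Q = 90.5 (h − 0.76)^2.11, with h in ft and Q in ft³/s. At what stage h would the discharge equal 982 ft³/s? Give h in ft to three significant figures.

3.86 ft

h − h₀ = (Q/C)^(1/b) = (982/90.5)^(1/2.11) = 3.096 ft
h = 0.76 + 3.096 = 3.856 ft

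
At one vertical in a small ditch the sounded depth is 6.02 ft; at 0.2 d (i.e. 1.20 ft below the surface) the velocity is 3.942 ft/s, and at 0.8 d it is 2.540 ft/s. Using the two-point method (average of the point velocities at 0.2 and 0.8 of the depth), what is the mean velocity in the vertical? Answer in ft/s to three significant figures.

3.24 ft/s

v̄ = (3.942 + 2.540) / 2 = 3.241 ft/s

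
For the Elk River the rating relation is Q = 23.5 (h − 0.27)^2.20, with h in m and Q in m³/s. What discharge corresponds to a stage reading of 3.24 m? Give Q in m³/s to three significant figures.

258 m³/s

Q = 23.5 × (3.24 − 0.27)^2.20 = 23.5 × 2.97^2.20 = 257.7 m³/s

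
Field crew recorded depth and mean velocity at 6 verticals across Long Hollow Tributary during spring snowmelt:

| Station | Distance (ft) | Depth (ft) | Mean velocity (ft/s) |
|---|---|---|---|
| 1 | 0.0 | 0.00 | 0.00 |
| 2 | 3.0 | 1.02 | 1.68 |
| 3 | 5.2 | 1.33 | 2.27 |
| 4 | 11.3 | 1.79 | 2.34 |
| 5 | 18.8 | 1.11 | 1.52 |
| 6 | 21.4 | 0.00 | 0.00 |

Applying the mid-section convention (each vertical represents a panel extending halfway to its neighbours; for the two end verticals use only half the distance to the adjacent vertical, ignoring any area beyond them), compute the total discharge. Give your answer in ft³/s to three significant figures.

w_2 = (5.2 − 0.0)/2 = 2.6 ft; q_2 = 1.68 × 1.02 × 2.6 = 4.455 ft³/s
w_3 = (11.3 − 3.0)/2 = 4.15 ft; q_3 = 2.27 × 1.33 × 4.15 = 12.53 ft³/s
w_4 = (18.8 − 5.2)/2 = 6.8 ft; q_4 = 2.34 × 1.79 × 6.8 = 28.48 ft³/s
w_5 = (21.4 − 11.3)/2 = 5.05 ft; q_5 = 1.52 × 1.11 × 5.05 = 8.520 ft³/s
Stations 1, 6 contribute zero (depth or velocity is 0).
Q = Σ qᵢ = 53.99 ft³/s

54.0 ft³/s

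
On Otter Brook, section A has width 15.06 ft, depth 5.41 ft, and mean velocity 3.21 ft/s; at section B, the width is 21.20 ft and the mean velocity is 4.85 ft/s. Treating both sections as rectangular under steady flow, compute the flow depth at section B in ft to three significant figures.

Q = A₁V₁ = (15.06×5.41) × 3.21 = 261.5 ft³/s
d₂ = Q/(b₂ V₂) = 261.5/(21.20×4.85) = 2.544 ft

2.54 ft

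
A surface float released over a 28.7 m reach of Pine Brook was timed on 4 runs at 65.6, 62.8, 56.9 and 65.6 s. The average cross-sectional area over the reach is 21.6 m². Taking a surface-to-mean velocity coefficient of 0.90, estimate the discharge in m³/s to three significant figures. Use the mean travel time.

t̄ = (65.6 + 62.8 + 56.9 + 65.6) / 4 = 62.725 s
v_surface = L / t̄ = 28.7 / 62.725 = 0.4576 m/s
v_mean = 0.90 × 0.4576 = 0.4118 m/s
Q = A × v_mean = 21.6 × 0.4118 = 8.895 m³/s

8.89 m³/s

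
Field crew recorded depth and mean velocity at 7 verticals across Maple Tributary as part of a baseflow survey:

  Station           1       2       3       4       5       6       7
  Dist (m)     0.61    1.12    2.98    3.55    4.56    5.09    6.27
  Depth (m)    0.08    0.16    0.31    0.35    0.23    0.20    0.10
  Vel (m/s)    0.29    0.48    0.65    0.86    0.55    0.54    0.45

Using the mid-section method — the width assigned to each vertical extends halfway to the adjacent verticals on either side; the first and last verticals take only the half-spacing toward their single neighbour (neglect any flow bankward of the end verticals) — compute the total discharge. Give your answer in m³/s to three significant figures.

w_1 = (1.12 − 0.61)/2 = 0.255 m; q_1 = 0.29 × 0.08 × 0.255 = 0.005916 m³/s
w_2 = (2.98 − 0.61)/2 = 1.185 m; q_2 = 0.48 × 0.16 × 1.185 = 0.09101 m³/s
w_3 = (3.55 − 1.12)/2 = 1.215 m; q_3 = 0.65 × 0.31 × 1.215 = 0.2448 m³/s
w_4 = (4.56 − 2.98)/2 = 0.79 m; q_4 = 0.86 × 0.35 × 0.79 = 0.2378 m³/s
w_5 = (5.09 − 3.55)/2 = 0.77 m; q_5 = 0.55 × 0.23 × 0.77 = 0.09741 m³/s
w_6 = (6.27 − 4.56)/2 = 0.855 m; q_6 = 0.54 × 0.20 × 0.855 = 0.09234 m³/s
w_7 = (6.27 − 5.09)/2 = 0.59 m; q_7 = 0.45 × 0.10 × 0.59 = 0.02655 m³/s
Q = Σ qᵢ = 0.7958 m³/s

0.796 m³/s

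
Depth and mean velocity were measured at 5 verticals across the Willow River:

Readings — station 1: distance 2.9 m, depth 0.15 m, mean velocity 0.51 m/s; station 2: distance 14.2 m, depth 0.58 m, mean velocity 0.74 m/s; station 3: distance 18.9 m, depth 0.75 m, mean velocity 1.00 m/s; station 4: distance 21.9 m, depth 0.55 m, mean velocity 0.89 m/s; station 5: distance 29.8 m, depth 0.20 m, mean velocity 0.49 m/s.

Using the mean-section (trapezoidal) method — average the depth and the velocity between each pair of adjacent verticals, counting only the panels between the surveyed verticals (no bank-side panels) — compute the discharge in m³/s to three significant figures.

9.18 m³/s

Panel 1-2: Δb = 11.3 m, d̄ = (0.15+0.58)/2 = 0.365, v̄ = (0.51+0.74)/2 = 0.625 → q = 11.3×0.365×0.625 = 2.578 m³/s
Panel 2-3: Δb = 4.7 m, d̄ = (0.58+0.75)/2 = 0.665, v̄ = (0.74+1.00)/2 = 0.87 → q = 4.7×0.665×0.87 = 2.719 m³/s
Panel 3-4: Δb = 3 m, d̄ = (0.75+0.55)/2 = 0.65, v̄ = (1.00+0.89)/2 = 0.945 → q = 3×0.65×0.945 = 1.843 m³/s
Panel 4-5: Δb = 7.9 m, d̄ = (0.55+0.20)/2 = 0.375, v̄ = (0.89+0.49)/2 = 0.69 → q = 7.9×0.375×0.69 = 2.044 m³/s
Q = Σ q = 9.184 m³/s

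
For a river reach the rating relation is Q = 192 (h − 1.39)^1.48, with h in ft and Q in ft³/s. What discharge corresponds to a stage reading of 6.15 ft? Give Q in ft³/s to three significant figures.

1930 ft³/s

Q = 192 × (6.15 − 1.39)^1.48 = 192 × 4.76^1.48 = 1933 ft³/s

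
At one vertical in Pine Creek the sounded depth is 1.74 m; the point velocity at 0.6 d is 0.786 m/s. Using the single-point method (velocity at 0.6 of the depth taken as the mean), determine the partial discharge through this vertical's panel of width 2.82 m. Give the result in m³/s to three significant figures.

v̄ = v₀.₆ = 0.786 m/s
q = v̄ × d × w = 0.7860 × 1.74 × 2.82 = 3.857 m³/s

3.86 m³/s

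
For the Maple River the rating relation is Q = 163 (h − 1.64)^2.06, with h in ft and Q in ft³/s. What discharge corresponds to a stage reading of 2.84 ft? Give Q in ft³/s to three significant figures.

237 ft³/s

Q = 163 × (2.84 − 1.64)^2.06 = 163 × 1.2^2.06 = 237.3 ft³/s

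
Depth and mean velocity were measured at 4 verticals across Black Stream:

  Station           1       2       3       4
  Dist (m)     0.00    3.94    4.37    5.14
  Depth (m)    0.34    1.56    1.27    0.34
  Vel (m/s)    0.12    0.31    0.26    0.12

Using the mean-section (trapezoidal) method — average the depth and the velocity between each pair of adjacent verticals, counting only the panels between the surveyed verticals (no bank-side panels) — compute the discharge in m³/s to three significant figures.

Panel 1-2: Δb = 3.94 m, d̄ = (0.34+1.56)/2 = 0.95, v̄ = (0.12+0.31)/2 = 0.215 → q = 3.94×0.95×0.215 = 0.8047 m³/s
Panel 2-3: Δb = 0.43 m, d̄ = (1.56+1.27)/2 = 1.415, v̄ = (0.31+0.26)/2 = 0.285 → q = 0.43×1.415×0.285 = 0.1734 m³/s
Panel 3-4: Δb = 0.77 m, d̄ = (1.27+0.34)/2 = 0.805, v̄ = (0.26+0.12)/2 = 0.19 → q = 0.77×0.805×0.19 = 0.1178 m³/s
Q = Σ q = 1.096 m³/s

1.10 m³/s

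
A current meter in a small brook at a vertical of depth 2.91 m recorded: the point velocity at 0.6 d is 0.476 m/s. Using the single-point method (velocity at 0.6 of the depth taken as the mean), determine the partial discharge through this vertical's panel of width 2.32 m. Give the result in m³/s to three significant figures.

3.21 m³/s

v̄ = v₀.₆ = 0.476 m/s
q = v̄ × d × w = 0.4760 × 2.91 × 2.32 = 3.214 m³/s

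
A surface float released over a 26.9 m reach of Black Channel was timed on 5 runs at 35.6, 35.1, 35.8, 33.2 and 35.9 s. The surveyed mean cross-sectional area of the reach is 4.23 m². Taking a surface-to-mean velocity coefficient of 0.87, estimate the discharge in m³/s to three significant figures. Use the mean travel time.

t̄ = (35.6 + 35.1 + 35.8 + 33.2 + 35.9) / 5 = 35.12 s
v_surface = L / t̄ = 26.9 / 35.12 = 0.7659 m/s
v_mean = 0.87 × 0.7659 = 0.6664 m/s
Q = A × v_mean = 4.23 × 0.6664 = 2.819 m³/s

2.82 m³/s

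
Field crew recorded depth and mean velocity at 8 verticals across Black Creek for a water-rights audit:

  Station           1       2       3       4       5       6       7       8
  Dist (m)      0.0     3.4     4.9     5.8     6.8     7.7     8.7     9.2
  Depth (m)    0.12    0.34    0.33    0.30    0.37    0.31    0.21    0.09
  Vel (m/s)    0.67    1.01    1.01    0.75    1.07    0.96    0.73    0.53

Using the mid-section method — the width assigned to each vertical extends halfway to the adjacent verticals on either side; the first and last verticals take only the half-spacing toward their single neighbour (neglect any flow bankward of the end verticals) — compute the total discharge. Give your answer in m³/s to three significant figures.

2.38 m³/s

w_1 = (3.4 − 0.0)/2 = 1.7 m; q_1 = 0.67 × 0.12 × 1.7 = 0.1367 m³/s
w_2 = (4.9 − 0.0)/2 = 2.45 m; q_2 = 1.01 × 0.34 × 2.45 = 0.8413 m³/s
w_3 = (5.8 − 3.4)/2 = 1.2 m; q_3 = 1.01 × 0.33 × 1.2 = 0.4000 m³/s
w_4 = (6.8 − 4.9)/2 = 0.95 m; q_4 = 0.75 × 0.30 × 0.95 = 0.2138 m³/s
w_5 = (7.7 − 5.8)/2 = 0.95 m; q_5 = 1.07 × 0.37 × 0.95 = 0.3761 m³/s
w_6 = (8.7 − 6.8)/2 = 0.95 m; q_6 = 0.96 × 0.31 × 0.95 = 0.2827 m³/s
w_7 = (9.2 − 7.7)/2 = 0.75 m; q_7 = 0.73 × 0.21 × 0.75 = 0.1150 m³/s
w_8 = (9.2 − 8.7)/2 = 0.25 m; q_8 = 0.53 × 0.09 × 0.25 = 0.01193 m³/s
Q = Σ qᵢ = 2.377 m³/s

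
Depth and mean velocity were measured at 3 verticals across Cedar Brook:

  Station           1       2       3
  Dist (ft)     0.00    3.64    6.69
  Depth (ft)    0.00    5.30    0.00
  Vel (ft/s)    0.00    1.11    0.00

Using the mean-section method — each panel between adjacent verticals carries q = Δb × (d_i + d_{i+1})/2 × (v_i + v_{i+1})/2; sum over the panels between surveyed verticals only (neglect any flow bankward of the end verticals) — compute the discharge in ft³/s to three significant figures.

Panel 1-2: Δb = 3.64 ft, d̄ = (0.00+5.30)/2 = 2.65, v̄ = (0.00+1.11)/2 = 0.555 → q = 3.64×2.65×0.555 = 5.354 ft³/s
Panel 2-3: Δb = 3.05 ft, d̄ = (5.30+0.00)/2 = 2.65, v̄ = (1.11+0.00)/2 = 0.555 → q = 3.05×2.65×0.555 = 4.486 ft³/s
Q = Σ q = 9.839 ft³/s

9.84 ft³/s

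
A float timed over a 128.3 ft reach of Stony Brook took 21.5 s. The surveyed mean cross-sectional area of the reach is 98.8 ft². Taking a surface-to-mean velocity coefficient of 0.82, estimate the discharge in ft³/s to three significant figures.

483 ft³/s

v_surface = L / t̄ = 128.3 / 21.5 = 5.967 ft/s
v_mean = 0.82 × 5.967 = 4.893 ft/s
Q = A × v_mean = 98.8 × 4.893 = 483.5 ft³/s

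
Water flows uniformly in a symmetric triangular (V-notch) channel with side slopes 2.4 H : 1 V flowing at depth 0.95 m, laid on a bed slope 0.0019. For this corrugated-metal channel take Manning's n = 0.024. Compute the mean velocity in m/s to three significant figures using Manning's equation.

A = z·y² = 2.4×0.95² = 2.166 m²
P = 2y√(1+z²) = 2×0.95×√(1+2.4²) = 4.940 m
R = A/P = 2.166/4.940 = 0.4385 m
Q = (1/n)·A·R^(2/3)·S^(1/2) = (1/0.024) × 2.166 × 0.4385^(2/3) × 0.0019^(1/2) = 2.270 m³/s
V = Q/A = 2.270/2.166 = 1.048 m/s

1.05 m/s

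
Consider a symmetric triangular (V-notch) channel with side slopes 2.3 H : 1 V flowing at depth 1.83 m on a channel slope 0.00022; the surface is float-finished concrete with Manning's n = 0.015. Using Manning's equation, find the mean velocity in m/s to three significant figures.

A = z·y² = 2.3×1.83² = 7.702 m²
P = 2y√(1+z²) = 2×1.83×√(1+2.3²) = 9.179 m
R = A/P = 7.702/9.179 = 0.8391 m
Q = (1/n)·A·R^(2/3)·S^(1/2) = (1/0.015) × 7.702 × 0.8391^(2/3) × 0.00022^(1/2) = 6.776 m³/s
V = Q/A = 6.776/7.702 = 0.8797 m/s

0.880 m/s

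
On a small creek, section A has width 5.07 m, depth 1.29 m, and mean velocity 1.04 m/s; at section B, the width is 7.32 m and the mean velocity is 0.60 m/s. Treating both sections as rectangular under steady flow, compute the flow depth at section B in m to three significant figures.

1.55 m

Q = A₁V₁ = (5.07×1.29) × 1.04 = 6.802 m³/s
d₂ = Q/(b₂ V₂) = 6.802/(7.32×0.60) = 1.549 m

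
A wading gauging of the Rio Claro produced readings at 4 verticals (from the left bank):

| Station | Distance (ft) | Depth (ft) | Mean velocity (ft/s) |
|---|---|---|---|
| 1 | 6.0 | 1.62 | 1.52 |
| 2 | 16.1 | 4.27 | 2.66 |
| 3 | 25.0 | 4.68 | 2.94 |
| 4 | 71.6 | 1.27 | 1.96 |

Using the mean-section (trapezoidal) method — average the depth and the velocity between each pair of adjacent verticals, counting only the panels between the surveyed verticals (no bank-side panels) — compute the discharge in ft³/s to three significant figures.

513 ft³/s

Panel 1-2: Δb = 10.1 ft, d̄ = (1.62+4.27)/2 = 2.945, v̄ = (1.52+2.66)/2 = 2.09 → q = 10.1×2.945×2.09 = 62.17 ft³/s
Panel 2-3: Δb = 8.9 ft, d̄ = (4.27+4.68)/2 = 4.475, v̄ = (2.66+2.94)/2 = 2.8 → q = 8.9×4.475×2.8 = 111.5 ft³/s
Panel 3-4: Δb = 46.6 ft, d̄ = (4.68+1.27)/2 = 2.975, v̄ = (2.94+1.96)/2 = 2.45 → q = 46.6×2.975×2.45 = 339.7 ft³/s
Q = Σ q = 513.3 ft³/s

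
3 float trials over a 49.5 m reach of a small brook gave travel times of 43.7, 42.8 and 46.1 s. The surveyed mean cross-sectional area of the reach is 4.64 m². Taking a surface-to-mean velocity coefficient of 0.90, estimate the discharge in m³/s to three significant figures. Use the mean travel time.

t̄ = (43.7 + 42.8 + 46.1) / 3 = 44.2 s
v_surface = L / t̄ = 49.5 / 44.2 = 1.120 m/s
v_mean = 0.90 × 1.120 = 1.008 m/s
Q = A × v_mean = 4.64 × 1.008 = 4.677 m³/s

4.68 m³/s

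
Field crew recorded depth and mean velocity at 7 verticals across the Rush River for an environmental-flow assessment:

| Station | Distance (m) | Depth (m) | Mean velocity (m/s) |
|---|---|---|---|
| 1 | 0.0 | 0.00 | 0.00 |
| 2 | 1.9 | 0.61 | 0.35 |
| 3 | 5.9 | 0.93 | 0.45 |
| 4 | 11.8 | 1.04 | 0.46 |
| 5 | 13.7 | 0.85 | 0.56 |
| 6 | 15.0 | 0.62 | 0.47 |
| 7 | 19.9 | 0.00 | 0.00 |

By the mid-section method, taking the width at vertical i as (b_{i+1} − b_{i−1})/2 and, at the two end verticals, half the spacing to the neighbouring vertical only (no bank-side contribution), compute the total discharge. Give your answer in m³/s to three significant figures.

6.23 m³/s

w_2 = (5.9 − 0.0)/2 = 2.95 m; q_2 = 0.35 × 0.61 × 2.95 = 0.6298 m³/s
w_3 = (11.8 − 1.9)/2 = 4.95 m; q_3 = 0.45 × 0.93 × 4.95 = 2.072 m³/s
w_4 = (13.7 − 5.9)/2 = 3.9 m; q_4 = 0.46 × 1.04 × 3.9 = 1.866 m³/s
w_5 = (15.0 − 11.8)/2 = 1.6 m; q_5 = 0.56 × 0.85 × 1.6 = 0.7616 m³/s
w_6 = (19.9 − 13.7)/2 = 3.1 m; q_6 = 0.47 × 0.62 × 3.1 = 0.9033 m³/s
Stations 1, 7 contribute zero (depth or velocity is 0).
Q = Σ qᵢ = 6.232 m³/s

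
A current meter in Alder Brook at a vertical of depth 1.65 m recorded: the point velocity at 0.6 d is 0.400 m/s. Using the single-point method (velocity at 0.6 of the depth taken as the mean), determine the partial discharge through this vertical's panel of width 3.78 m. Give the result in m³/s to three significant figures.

2.49 m³/s

v̄ = v₀.₆ = 0.400 m/s
q = v̄ × d × w = 0.4000 × 1.65 × 3.78 = 2.495 m³/s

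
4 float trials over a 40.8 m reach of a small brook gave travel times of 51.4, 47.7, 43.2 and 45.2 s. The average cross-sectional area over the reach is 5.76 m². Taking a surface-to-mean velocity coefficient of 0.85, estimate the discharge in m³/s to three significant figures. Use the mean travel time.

4.26 m³/s

t̄ = (51.4 + 47.7 + 43.2 + 45.2) / 4 = 46.875 s
v_surface = L / t̄ = 40.8 / 46.875 = 0.8704 m/s
v_mean = 0.85 × 0.8704 = 0.7398 m/s
Q = A × v_mean = 5.76 × 0.7398 = 4.261 m³/s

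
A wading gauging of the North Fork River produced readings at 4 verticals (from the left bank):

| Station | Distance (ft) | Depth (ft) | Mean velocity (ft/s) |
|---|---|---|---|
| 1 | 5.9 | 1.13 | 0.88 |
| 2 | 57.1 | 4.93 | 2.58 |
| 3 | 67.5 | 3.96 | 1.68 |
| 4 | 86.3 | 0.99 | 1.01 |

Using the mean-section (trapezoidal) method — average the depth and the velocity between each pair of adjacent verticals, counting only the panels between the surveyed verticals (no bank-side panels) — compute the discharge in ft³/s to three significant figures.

Panel 1-2: Δb = 51.2 ft, d̄ = (1.13+4.93)/2 = 3.03, v̄ = (0.88+2.58)/2 = 1.73 → q = 51.2×3.03×1.73 = 268.4 ft³/s
Panel 2-3: Δb = 10.4 ft, d̄ = (4.93+3.96)/2 = 4.445, v̄ = (2.58+1.68)/2 = 2.13 → q = 10.4×4.445×2.13 = 98.47 ft³/s
Panel 3-4: Δb = 18.8 ft, d̄ = (3.96+0.99)/2 = 2.475, v̄ = (1.68+1.01)/2 = 1.345 → q = 18.8×2.475×1.345 = 62.58 ft³/s
Q = Σ q = 429.4 ft³/s

429 ft³/s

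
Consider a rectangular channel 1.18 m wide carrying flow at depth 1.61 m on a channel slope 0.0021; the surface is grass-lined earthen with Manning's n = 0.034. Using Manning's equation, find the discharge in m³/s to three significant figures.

A = b·y = 1.18 × 1.61 = 1.900 m²
P = b + 2y = 1.18 + 2×1.61 = 4.400 m
R = A/P = 1.900/4.400 = 0.4318 m
Q = (1/n)·A·R^(2/3)·S^(1/2) = (1/0.034) × 1.900 × 0.4318^(2/3) × 0.0021^(1/2) = 1.463 m³/s

1.46 m³/s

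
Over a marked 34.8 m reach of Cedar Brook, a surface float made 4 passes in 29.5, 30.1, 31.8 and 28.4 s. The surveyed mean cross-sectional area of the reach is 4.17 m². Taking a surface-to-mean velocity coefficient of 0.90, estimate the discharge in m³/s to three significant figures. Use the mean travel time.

4.36 m³/s

t̄ = (29.5 + 30.1 + 31.8 + 28.4) / 4 = 29.95 s
v_surface = L / t̄ = 34.8 / 29.95 = 1.162 m/s
v_mean = 0.90 × 1.162 = 1.046 m/s
Q = A × v_mean = 4.17 × 1.046 = 4.361 m³/s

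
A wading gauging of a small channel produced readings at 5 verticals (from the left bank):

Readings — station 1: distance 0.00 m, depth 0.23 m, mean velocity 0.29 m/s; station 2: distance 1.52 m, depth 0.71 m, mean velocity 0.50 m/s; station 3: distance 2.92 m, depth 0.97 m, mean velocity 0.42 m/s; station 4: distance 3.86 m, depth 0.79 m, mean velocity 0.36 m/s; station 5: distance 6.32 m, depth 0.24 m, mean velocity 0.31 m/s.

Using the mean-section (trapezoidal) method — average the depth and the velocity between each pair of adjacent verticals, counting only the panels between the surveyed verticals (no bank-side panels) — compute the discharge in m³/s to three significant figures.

Panel 1-2: Δb = 1.52 m, d̄ = (0.23+0.71)/2 = 0.47, v̄ = (0.29+0.50)/2 = 0.395 → q = 1.52×0.47×0.395 = 0.2822 m³/s
Panel 2-3: Δb = 1.4 m, d̄ = (0.71+0.97)/2 = 0.84, v̄ = (0.50+0.42)/2 = 0.46 → q = 1.4×0.84×0.46 = 0.5410 m³/s
Panel 3-4: Δb = 0.94 m, d̄ = (0.97+0.79)/2 = 0.88, v̄ = (0.42+0.36)/2 = 0.39 → q = 0.94×0.88×0.39 = 0.3226 m³/s
Panel 4-5: Δb = 2.46 m, d̄ = (0.79+0.24)/2 = 0.515, v̄ = (0.36+0.31)/2 = 0.335 → q = 2.46×0.515×0.335 = 0.4244 m³/s
Q = Σ q = 1.570 m³/s

1.57 m³/s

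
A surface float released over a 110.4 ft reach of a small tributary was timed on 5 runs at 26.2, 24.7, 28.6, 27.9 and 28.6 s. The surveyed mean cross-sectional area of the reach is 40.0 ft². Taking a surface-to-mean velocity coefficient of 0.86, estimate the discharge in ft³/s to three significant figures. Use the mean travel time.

140 ft³/s

t̄ = (26.2 + 24.7 + 28.6 + 27.9 + 28.6) / 5 = 27.2 s
v_surface = L / t̄ = 110.4 / 27.2 = 4.059 ft/s
v_mean = 0.86 × 4.059 = 3.491 ft/s
Q = A × v_mean = 40.0 × 3.491 = 139.6 ft³/s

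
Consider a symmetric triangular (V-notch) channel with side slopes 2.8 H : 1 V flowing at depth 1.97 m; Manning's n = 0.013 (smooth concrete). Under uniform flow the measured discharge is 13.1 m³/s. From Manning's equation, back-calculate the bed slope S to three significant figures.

0.000271

A = z·y² = 2.8×1.97² = 10.87 m²
P = 2y√(1+z²) = 2×1.97×√(1+2.8²) = 11.71 m
R = A/P = 10.87/11.71 = 0.9276 m
S = (Q·n / (1·A·R^(2/3)))² = (13.1×0.013 / (1×10.87×0.9511))² = 0.0002715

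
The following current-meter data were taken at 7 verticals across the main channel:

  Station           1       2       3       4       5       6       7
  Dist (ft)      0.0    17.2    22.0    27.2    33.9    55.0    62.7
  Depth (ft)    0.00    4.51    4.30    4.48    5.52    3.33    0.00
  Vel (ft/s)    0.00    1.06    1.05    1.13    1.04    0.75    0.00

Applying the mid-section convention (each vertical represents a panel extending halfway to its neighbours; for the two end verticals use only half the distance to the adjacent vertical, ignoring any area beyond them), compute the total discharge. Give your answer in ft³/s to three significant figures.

221 ft³/s

w_2 = (22.0 − 0.0)/2 = 11 ft; q_2 = 1.06 × 4.51 × 11 = 52.59 ft³/s
w_3 = (27.2 − 17.2)/2 = 5 ft; q_3 = 1.05 × 4.30 × 5 = 22.58 ft³/s
w_4 = (33.9 − 22.0)/2 = 5.95 ft; q_4 = 1.13 × 4.48 × 5.95 = 30.12 ft³/s
w_5 = (55.0 − 27.2)/2 = 13.9 ft; q_5 = 1.04 × 5.52 × 13.9 = 79.80 ft³/s
w_6 = (62.7 − 33.9)/2 = 14.4 ft; q_6 = 0.75 × 3.33 × 14.4 = 35.96 ft³/s
Stations 1, 7 contribute zero (depth or velocity is 0).
Q = Σ qᵢ = 221.0 ft³/s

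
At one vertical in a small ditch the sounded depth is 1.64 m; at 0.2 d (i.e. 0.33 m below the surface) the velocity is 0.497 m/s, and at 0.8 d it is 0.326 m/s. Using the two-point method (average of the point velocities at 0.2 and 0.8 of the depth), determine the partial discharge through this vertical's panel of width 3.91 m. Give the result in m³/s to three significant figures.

2.64 m³/s

v̄ = (0.497 + 0.326) / 2 = 0.4115 m/s
q = v̄ × d × w = 0.4115 × 1.64 × 3.91 = 2.639 m³/s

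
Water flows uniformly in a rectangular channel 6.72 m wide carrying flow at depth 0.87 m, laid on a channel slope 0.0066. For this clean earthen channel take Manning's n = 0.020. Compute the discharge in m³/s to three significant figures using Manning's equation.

18.6 m³/s

A = b·y = 6.72 × 0.87 = 5.846 m²
P = b + 2y = 6.72 + 2×0.87 = 8.460 m
R = A/P = 5.846/8.460 = 0.6911 m
Q = (1/n)·A·R^(2/3)·S^(1/2) = (1/0.020) × 5.846 × 0.6911^(2/3) × 0.0066^(1/2) = 18.56 m³/s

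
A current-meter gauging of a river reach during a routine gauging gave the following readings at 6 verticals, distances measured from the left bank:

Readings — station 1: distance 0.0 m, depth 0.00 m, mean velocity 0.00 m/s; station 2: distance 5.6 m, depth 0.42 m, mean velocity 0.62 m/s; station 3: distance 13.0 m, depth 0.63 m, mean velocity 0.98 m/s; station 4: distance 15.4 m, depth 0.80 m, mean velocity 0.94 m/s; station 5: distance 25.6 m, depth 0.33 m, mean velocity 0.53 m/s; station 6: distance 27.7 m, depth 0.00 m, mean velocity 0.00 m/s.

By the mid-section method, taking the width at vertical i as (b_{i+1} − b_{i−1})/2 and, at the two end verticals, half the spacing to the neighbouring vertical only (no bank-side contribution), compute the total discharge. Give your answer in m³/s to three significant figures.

10.5 m³/s

w_2 = (13.0 − 0.0)/2 = 6.5 m; q_2 = 0.62 × 0.42 × 6.5 = 1.693 m³/s
w_3 = (15.4 − 5.6)/2 = 4.9 m; q_3 = 0.98 × 0.63 × 4.9 = 3.025 m³/s
w_4 = (25.6 − 13.0)/2 = 6.3 m; q_4 = 0.94 × 0.80 × 6.3 = 4.738 m³/s
w_5 = (27.7 − 15.4)/2 = 6.15 m; q_5 = 0.53 × 0.33 × 6.15 = 1.076 m³/s
Stations 1, 6 contribute zero (depth or velocity is 0).
Q = Σ qᵢ = 10.53 m³/s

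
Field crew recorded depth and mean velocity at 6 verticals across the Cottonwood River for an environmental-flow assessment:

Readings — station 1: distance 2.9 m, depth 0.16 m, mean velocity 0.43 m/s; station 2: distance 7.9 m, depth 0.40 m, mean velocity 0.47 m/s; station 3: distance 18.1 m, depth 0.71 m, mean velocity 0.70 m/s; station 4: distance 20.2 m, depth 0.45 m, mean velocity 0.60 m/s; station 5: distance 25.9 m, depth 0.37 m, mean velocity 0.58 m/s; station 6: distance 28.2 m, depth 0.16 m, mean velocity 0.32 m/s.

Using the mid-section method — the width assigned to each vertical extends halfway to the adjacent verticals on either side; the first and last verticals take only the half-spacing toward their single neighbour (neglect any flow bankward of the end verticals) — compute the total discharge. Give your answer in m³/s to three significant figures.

w_1 = (7.9 − 2.9)/2 = 2.5 m; q_1 = 0.43 × 0.16 × 2.5 = 0.1720 m³/s
w_2 = (18.1 − 2.9)/2 = 7.6 m; q_2 = 0.47 × 0.40 × 7.6 = 1.429 m³/s
w_3 = (20.2 − 7.9)/2 = 6.15 m; q_3 = 0.70 × 0.71 × 6.15 = 3.057 m³/s
w_4 = (25.9 − 18.1)/2 = 3.9 m; q_4 = 0.60 × 0.45 × 3.9 = 1.053 m³/s
w_5 = (28.2 − 20.2)/2 = 4 m; q_5 = 0.58 × 0.37 × 4 = 0.8584 m³/s
w_6 = (28.2 − 25.9)/2 = 1.15 m; q_6 = 0.32 × 0.16 × 1.15 = 0.05888 m³/s
Q = Σ qᵢ = 6.628 m³/s

6.63 m³/s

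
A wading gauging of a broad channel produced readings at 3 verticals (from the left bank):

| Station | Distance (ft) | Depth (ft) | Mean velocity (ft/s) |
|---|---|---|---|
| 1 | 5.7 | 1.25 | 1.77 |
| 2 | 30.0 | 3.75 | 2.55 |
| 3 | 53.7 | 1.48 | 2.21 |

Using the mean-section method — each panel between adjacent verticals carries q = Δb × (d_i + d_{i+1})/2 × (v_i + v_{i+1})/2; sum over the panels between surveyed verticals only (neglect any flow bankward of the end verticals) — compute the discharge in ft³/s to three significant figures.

Panel 1-2: Δb = 24.3 ft, d̄ = (1.25+3.75)/2 = 2.5, v̄ = (1.77+2.55)/2 = 2.16 → q = 24.3×2.5×2.16 = 131.2 ft³/s
Panel 2-3: Δb = 23.7 ft, d̄ = (3.75+1.48)/2 = 2.615, v̄ = (2.55+2.21)/2 = 2.38 → q = 23.7×2.615×2.38 = 147.5 ft³/s
Q = Σ q = 278.7 ft³/s

279 ft³/s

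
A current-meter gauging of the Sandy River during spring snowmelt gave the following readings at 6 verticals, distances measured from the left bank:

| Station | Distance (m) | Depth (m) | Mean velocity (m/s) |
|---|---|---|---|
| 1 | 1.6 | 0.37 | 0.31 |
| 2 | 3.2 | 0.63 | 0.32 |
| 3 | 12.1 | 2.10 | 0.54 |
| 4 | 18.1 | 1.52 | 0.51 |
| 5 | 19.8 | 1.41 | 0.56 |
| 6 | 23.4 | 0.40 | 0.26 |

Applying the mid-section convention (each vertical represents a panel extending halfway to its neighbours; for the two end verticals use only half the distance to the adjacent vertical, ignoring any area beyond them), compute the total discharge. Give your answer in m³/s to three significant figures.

w_1 = (3.2 − 1.6)/2 = 0.8 m; q_1 = 0.31 × 0.37 × 0.8 = 0.09176 m³/s
w_2 = (12.1 − 1.6)/2 = 5.25 m; q_2 = 0.32 × 0.63 × 5.25 = 1.058 m³/s
w_3 = (18.1 − 3.2)/2 = 7.45 m; q_3 = 0.54 × 2.10 × 7.45 = 8.448 m³/s
w_4 = (19.8 − 12.1)/2 = 3.85 m; q_4 = 0.51 × 1.52 × 3.85 = 2.985 m³/s
w_5 = (23.4 − 18.1)/2 = 2.65 m; q_5 = 0.56 × 1.41 × 2.65 = 2.092 m³/s
w_6 = (23.4 − 19.8)/2 = 1.8 m; q_6 = 0.26 × 0.40 × 1.8 = 0.1872 m³/s
Q = Σ qᵢ = 14.86 m³/s

14.9 m³/s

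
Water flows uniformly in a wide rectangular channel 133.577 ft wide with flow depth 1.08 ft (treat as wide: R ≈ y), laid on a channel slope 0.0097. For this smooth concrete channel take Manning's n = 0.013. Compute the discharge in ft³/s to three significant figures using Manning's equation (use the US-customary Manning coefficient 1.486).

1710 ft³/s

A = b·y = 133.577 × 1.08 = 144.3 ft²
Wide channel: R ≈ y = 1.08 ft
Q = (1.486/n)·A·R^(2/3)·S^(1/2) = (1.486/0.013) × 144.3 × 1.080^(2/3) × 0.0097^(1/2) = 1710 ft³/s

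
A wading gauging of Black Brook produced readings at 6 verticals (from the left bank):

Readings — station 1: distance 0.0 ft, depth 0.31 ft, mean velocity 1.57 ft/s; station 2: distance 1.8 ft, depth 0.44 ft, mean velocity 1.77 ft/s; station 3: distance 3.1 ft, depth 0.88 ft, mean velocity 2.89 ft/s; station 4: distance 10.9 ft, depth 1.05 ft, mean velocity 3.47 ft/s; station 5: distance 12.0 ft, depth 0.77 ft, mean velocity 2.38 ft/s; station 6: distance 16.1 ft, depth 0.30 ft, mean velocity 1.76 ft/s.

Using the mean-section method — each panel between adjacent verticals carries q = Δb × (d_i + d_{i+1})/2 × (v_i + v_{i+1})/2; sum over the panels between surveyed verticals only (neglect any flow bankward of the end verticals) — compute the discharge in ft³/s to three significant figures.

34.5 ft³/s

Panel 1-2: Δb = 1.8 ft, d̄ = (0.31+0.44)/2 = 0.375, v̄ = (1.57+1.77)/2 = 1.67 → q = 1.8×0.375×1.67 = 1.127 ft³/s
Panel 2-3: Δb = 1.3 ft, d̄ = (0.44+0.88)/2 = 0.66, v̄ = (1.77+2.89)/2 = 2.33 → q = 1.3×0.66×2.33 = 1.999 ft³/s
Panel 3-4: Δb = 7.8 ft, d̄ = (0.88+1.05)/2 = 0.965, v̄ = (2.89+3.47)/2 = 3.18 → q = 7.8×0.965×3.18 = 23.94 ft³/s
Panel 4-5: Δb = 1.1 ft, d̄ = (1.05+0.77)/2 = 0.91, v̄ = (3.47+2.38)/2 = 2.925 → q = 1.1×0.91×2.925 = 2.928 ft³/s
Panel 5-6: Δb = 4.1 ft, d̄ = (0.77+0.30)/2 = 0.535, v̄ = (2.38+1.76)/2 = 2.07 → q = 4.1×0.535×2.07 = 4.541 ft³/s
Q = Σ q = 34.53 ft³/s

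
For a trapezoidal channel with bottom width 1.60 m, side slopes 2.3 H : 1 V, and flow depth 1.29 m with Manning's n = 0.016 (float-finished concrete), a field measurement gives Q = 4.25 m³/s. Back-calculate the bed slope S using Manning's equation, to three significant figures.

0.000203

A = (b + z·y)·y = (1.60 + 2.3×1.29)×1.29 = 5.891 m²
P = b + 2y√(1+z²) = 1.60 + 2×1.29×√(1+2.3²) = 8.071 m
R = A/P = 5.891/8.071 = 0.7300 m
S = (Q·n / (1·A·R^(2/3)))² = (4.25×0.016 / (1×5.891×0.8107))² = 0.0002027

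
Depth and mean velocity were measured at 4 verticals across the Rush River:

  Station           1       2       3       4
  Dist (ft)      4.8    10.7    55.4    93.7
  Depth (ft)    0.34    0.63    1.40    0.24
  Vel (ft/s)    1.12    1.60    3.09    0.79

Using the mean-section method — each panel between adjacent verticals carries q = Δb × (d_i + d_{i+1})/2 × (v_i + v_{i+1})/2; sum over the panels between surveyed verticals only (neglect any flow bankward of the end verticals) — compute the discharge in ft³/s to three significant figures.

171 ft³/s

Panel 1-2: Δb = 5.9 ft, d̄ = (0.34+0.63)/2 = 0.485, v̄ = (1.12+1.60)/2 = 1.36 → q = 5.9×0.485×1.36 = 3.892 ft³/s
Panel 2-3: Δb = 44.7 ft, d̄ = (0.63+1.40)/2 = 1.015, v̄ = (1.60+3.09)/2 = 2.345 → q = 44.7×1.015×2.345 = 106.4 ft³/s
Panel 3-4: Δb = 38.3 ft, d̄ = (1.40+0.24)/2 = 0.82, v̄ = (3.09+0.79)/2 = 1.94 → q = 38.3×0.82×1.94 = 60.93 ft³/s
Q = Σ q = 171.2 ft³/s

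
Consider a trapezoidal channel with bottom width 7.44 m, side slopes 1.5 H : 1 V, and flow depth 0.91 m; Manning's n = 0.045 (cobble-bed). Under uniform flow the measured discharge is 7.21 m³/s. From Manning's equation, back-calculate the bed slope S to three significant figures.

0.00242

A = (b + z·y)·y = (7.44 + 1.5×0.91)×0.91 = 8.013 m²
P = b + 2y√(1+z²) = 7.44 + 2×0.91×√(1+1.5²) = 10.72 m
R = A/P = 8.013/10.72 = 0.7474 m
S = (Q·n / (1·A·R^(2/3)))² = (7.21×0.045 / (1×8.013×0.8235))² = 0.002418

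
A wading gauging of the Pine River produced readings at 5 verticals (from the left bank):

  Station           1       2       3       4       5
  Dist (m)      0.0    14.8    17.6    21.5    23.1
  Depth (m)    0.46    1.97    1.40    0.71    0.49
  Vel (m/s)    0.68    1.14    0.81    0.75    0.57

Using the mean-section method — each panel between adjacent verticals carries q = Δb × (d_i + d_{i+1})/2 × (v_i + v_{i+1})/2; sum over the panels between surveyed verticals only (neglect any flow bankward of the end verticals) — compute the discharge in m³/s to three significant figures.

24.8 m³/s

Panel 1-2: Δb = 14.8 m, d̄ = (0.46+1.97)/2 = 1.215, v̄ = (0.68+1.14)/2 = 0.91 → q = 14.8×1.215×0.91 = 16.36 m³/s
Panel 2-3: Δb = 2.8 m, d̄ = (1.97+1.40)/2 = 1.685, v̄ = (1.14+0.81)/2 = 0.975 → q = 2.8×1.685×0.975 = 4.600 m³/s
Panel 3-4: Δb = 3.9 m, d̄ = (1.40+0.71)/2 = 1.055, v̄ = (0.81+0.75)/2 = 0.78 → q = 3.9×1.055×0.78 = 3.209 m³/s
Panel 4-5: Δb = 1.6 m, d̄ = (0.71+0.49)/2 = 0.6, v̄ = (0.75+0.57)/2 = 0.66 → q = 1.6×0.6×0.66 = 0.6336 m³/s
Q = Σ q = 24.81 m³/s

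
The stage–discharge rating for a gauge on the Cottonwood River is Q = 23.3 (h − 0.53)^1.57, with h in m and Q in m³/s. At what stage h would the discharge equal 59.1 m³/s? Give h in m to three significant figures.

2.34 m

h − h₀ = (Q/C)^(1/b) = (59.1/23.3)^(1/1.57) = 1.809 m
h = 0.53 + 1.809 = 2.339 m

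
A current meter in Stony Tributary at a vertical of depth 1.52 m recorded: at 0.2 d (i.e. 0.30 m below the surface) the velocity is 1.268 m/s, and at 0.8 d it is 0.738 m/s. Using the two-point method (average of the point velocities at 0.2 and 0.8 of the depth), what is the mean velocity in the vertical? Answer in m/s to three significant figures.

1.00 m/s

v̄ = (1.268 + 0.738) / 2 = 1.003 m/s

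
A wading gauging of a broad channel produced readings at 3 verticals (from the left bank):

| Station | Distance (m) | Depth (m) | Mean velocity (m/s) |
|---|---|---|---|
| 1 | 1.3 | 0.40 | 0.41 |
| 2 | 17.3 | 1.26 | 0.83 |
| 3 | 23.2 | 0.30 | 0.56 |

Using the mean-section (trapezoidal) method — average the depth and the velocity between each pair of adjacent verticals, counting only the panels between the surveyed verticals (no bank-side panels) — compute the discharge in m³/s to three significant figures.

Panel 1-2: Δb = 16 m, d̄ = (0.40+1.26)/2 = 0.83, v̄ = (0.41+0.83)/2 = 0.62 → q = 16×0.83×0.62 = 8.234 m³/s
Panel 2-3: Δb = 5.9 m, d̄ = (1.26+0.30)/2 = 0.78, v̄ = (0.83+0.56)/2 = 0.695 → q = 5.9×0.78×0.695 = 3.198 m³/s
Q = Σ q = 11.43 m³/s

11.4 m³/s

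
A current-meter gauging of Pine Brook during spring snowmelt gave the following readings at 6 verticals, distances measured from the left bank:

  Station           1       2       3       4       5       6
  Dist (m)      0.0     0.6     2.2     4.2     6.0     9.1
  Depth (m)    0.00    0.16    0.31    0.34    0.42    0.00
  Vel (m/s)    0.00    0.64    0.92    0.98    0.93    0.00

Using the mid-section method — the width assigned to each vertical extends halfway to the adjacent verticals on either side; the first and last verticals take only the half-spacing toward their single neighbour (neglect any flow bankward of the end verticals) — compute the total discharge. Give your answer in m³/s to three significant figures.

w_2 = (2.2 − 0.0)/2 = 1.1 m; q_2 = 0.64 × 0.16 × 1.1 = 0.1126 m³/s
w_3 = (4.2 − 0.6)/2 = 1.8 m; q_3 = 0.92 × 0.31 × 1.8 = 0.5134 m³/s
w_4 = (6.0 − 2.2)/2 = 1.9 m; q_4 = 0.98 × 0.34 × 1.9 = 0.6331 m³/s
w_5 = (9.1 − 4.2)/2 = 2.45 m; q_5 = 0.93 × 0.42 × 2.45 = 0.9570 m³/s
Stations 1, 6 contribute zero (depth or velocity is 0).
Q = Σ qᵢ = 2.216 m³/s

2.22 m³/s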